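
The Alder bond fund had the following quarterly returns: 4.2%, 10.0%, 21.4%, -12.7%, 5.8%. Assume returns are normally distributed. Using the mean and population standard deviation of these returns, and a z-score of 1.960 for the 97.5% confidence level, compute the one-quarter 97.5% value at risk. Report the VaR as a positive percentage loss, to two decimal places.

15.83

r̄ = (4.2 + 10 + 21.4 − 12.7 + 5.8) / 5 = 28.70 / 5 = 5.7400%
Σ(r − r̄)² = 605.7920; population σ = √(605.7920/5) = 11.0072%
VaR = −(r̄ − z·σ) = −(5.7400 − 1.960 × 11.0072) = −(-15.8341) = 15.8341%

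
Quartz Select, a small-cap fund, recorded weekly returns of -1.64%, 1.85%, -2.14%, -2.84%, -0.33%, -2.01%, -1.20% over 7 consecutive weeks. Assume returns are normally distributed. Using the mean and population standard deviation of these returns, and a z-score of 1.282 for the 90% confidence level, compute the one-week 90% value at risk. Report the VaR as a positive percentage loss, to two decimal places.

r̄ = (-1.64 + 1.85 − 2.14 − 2.84 − 0.33 − 2.01 − 1.2) / 7 = -8.310 / 7 = -1.1871%
Population σ = √[Σ(r − r̄)² / 7] = √[14.4811 / 7] = √2.0687 = 1.4383%
VaR = −(r̄ − z·σ) = −(-1.1871 − 1.282 × 1.4383) = −(-3.0310) = 3.0310%

3.03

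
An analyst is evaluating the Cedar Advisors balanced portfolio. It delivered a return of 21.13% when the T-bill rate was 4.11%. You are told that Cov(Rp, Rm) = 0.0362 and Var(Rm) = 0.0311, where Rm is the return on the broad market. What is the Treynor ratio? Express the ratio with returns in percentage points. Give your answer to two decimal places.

14.62

β = Cov / Var = 0.0362 / 0.0311 = 1.1640
Treynor = (Rp − Rf) / β = (21.13% − 4.11%) / 1.1640 = 17.02 / 1.1640 = 14.6220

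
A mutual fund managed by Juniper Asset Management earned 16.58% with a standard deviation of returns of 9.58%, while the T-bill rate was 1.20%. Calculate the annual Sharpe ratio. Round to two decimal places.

1.61

Sharpe = (Rp − Rf) / σp = (16.58% − 1.20%) / 9.58% = 15.38% / 9.58% = 1.6054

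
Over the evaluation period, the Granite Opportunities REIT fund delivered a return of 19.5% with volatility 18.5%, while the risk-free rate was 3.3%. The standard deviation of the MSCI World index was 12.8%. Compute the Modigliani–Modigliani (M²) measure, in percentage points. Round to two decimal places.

Sharpe = (Rp − Rf) / σp = (19.5% − 3.3%) / 18.5% = 0.8757
M² = Rf + Sharpe × σm = 3.3% + 0.8757 × 12.8% = 14.5090%

14.51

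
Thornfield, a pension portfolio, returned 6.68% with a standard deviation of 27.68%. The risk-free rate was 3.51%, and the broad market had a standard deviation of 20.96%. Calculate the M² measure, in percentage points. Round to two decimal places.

Sharpe = (Rp − Rf) / σp = (6.68% − 3.51%) / 27.68% = 0.1145
M² = Rf + Sharpe × σm = 3.51% + 0.1145 × 20.96% = 5.9099%

5.91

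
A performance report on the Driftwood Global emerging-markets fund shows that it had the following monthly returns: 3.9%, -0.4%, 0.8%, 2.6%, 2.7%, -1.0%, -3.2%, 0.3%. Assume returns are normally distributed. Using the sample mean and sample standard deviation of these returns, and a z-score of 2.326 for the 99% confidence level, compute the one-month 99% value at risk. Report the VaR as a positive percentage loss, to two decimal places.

4.66

μ = (3.9 − 0.4 + 0.8 + 2.6 + 2.7 − 1 − 3.2 + 0.3) / 8 = 5.70 / 8 = 0.7125%
Sample σ = √[Σ(r − μ)² / 7] = √[37.3288 / 7] = √5.3327 = 2.3093%
VaR = −(μ − z·σ) = −(0.7125 − 2.326 × 2.3093) = −(-4.6589) = 4.6589%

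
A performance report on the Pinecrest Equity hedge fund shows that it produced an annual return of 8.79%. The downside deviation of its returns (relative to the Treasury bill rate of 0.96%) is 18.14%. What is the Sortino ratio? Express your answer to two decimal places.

Sortino = (Rp − Rf) / σd = (8.79% − 0.96%) / 18.14% = 7.83% / 18.14% = 0.4316

0.43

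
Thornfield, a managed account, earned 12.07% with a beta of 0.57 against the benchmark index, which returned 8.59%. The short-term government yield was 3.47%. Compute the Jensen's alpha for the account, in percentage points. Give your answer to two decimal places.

CAPM expected return = Rf + β(Rm − Rf) = 3.47% + 0.57 × (8.59% − 3.47%) = 3.47 + 0.57 × 5.12 = 6.3884%
Jensen's α = Rp − E[R] = 12.07% − 6.3884% = 5.6816

5.68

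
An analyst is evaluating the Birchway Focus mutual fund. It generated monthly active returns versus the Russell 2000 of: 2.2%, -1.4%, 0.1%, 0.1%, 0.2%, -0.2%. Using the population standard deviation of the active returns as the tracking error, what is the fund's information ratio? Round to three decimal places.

0.157

μ = (2.2 − 1.4 + 0.1 + 0.1 + 0.2 − 0.2) / 6 = 1.00 / 6 = 0.1667%
Σ(r − μ)² = 6.7333; population σ = √(6.7333/6) = 1.0593%
IR = μ / tracking error = 0.1667 / 1.0593 = 0.1574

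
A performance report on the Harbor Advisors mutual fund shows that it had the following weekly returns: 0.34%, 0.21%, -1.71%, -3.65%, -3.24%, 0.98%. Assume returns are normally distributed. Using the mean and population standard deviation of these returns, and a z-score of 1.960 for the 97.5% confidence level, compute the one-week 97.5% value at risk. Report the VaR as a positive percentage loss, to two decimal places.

4.71

Mean return r̄ = -7.070 / 6 = -1.1783%
Σ(r − r̄)² = 19.5335; population σ = √(19.5335/6) = 1.8043%
VaR = −(r̄ − z·σ) = −(-1.1783 − 1.960 × 1.8043) = −(-4.7147) = 4.7147%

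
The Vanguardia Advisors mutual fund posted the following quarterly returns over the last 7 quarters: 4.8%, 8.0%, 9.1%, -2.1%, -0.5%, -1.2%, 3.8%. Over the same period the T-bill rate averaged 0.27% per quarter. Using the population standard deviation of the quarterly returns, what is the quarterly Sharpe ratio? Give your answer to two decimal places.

Mean return μ = 21.90 / 7 = 3.1286%
Σ(r − μ)² = 121.8743; population σ = √(121.8743/7) = 4.1726%
Sharpe = (μ − rf) / σ = (3.1286 − 0.27) / 4.1726 = 2.8586 / 4.1726 = 0.6851

0.69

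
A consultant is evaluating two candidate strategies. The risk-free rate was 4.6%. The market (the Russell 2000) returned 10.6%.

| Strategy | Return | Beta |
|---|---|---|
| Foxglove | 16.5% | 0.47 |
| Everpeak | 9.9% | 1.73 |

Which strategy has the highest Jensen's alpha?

Foxglove: α = 16.5% − [4.6% + 0.47 × (10.6% − 4.6%)] = 9.080
Everpeak: α = 9.9% − [4.6% + 1.73 × (10.6% − 4.6%)] = -5.080
Highest: Foxglove (9.080).

Foxglove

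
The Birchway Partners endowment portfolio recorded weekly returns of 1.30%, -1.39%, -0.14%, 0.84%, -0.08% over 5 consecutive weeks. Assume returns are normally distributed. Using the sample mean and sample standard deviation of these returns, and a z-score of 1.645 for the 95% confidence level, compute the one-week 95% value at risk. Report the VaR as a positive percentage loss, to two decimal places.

r̄ = (1.3 − 1.39 − 0.14 + 0.84 − 0.08) / 5 = 0.530 / 5 = 0.1060%
Sample σ = √[Σ(r − r̄)² / 4] = √[4.2975 / 4] = √1.0744 = 1.0365%
VaR = −(r̄ − z·σ) = −(0.1060 − 1.645 × 1.0365) = −(-1.5990) = 1.5990%

1.60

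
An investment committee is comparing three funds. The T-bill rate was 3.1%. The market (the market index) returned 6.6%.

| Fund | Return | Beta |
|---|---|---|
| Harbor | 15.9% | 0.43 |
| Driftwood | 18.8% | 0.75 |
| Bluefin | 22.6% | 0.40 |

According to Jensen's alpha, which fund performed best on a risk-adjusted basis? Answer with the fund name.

Harbor: α = 15.9% − [3.1% + 0.43 × (6.6% − 3.1%)] = 11.295
Driftwood: α = 18.8% − [3.1% + 0.75 × (6.6% − 3.1%)] = 13.075
Bluefin: α = 22.6% − [3.1% + 0.40 × (6.6% − 3.1%)] = 18.100
Highest: Bluefin (18.100).

Bluefin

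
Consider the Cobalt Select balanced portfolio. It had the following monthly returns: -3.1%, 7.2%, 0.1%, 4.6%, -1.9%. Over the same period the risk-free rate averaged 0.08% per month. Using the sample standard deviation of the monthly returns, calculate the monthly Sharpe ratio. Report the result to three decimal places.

r̄ = (-3.1 + 7.2 + 0.1 + 4.6 − 1.9) / 5 = 6.90 / 5 = 1.3800%
Σ(r − r̄)² = (-3.1 − 1.3800)² + (7.2 − 1.3800)² + (0.1 − 1.3800)² + … = 76.7080
σ = √[76.7080 / 4] = 4.3792%
Sharpe = (r̄ − rf) / σ = (1.3800 − 0.08) / 4.3792 = 1.3000 / 4.3792 = 0.2969

0.297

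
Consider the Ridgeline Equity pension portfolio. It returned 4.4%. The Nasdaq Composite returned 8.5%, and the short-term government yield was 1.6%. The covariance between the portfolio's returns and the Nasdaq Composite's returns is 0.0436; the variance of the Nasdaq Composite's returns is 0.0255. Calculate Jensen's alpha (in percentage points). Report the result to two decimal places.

-9.00

β = Cov / Var = 0.0436 / 0.0255 = 1.7098
E[R] = Rf + β(Rm − Rf) = 1.6% + 1.7098 × (8.5% − 1.6%) = 13.3976%
α = Rp − E[R] = 4.4% − 13.3976% = -8.9976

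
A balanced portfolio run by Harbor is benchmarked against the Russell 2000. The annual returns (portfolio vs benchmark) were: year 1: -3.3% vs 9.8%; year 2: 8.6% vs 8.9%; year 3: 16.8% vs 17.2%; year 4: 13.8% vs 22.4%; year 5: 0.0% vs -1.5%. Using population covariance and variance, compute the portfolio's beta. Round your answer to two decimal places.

r̄p = 7.1800%,  r̄m = 11.3600%
Cov = Σ(rp − r̄p)(rm − r̄m) / 5 = 46.8912
Var(rm) = Σ(rm − r̄m)² / 5 = 65.9704
β = Cov / Var = 46.8912 / 65.9704 = 0.7108

0.71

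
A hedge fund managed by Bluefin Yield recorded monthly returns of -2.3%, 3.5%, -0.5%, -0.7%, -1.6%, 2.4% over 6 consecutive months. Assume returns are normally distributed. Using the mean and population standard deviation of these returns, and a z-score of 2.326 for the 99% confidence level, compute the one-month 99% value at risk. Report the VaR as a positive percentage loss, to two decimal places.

r̄ = (-2.3 + 3.5 − 0.5 − 0.7 − 1.6 + 2.4) / 6 = 0.80 / 6 = 0.1333%
Σ(r − r̄)² = (-2.3 − 0.1333)² + (3.5 − 0.1333)² + (-0.5 − 0.1333)² + … = 26.4933
σ = √[26.4933 / 6] = 2.1013%
VaR = −(r̄ − z·σ) = −(0.1333 − 2.326 × 2.1013) = −(-4.7543) = 4.7543%

4.75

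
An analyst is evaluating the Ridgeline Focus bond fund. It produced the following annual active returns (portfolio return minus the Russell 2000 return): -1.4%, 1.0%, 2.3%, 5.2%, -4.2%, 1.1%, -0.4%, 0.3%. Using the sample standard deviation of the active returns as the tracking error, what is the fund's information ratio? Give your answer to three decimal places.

r̄ = (-1.4 + 1 + 2.3 + 5.2 − 4.2 + 1.1 − 0.4 + 0.3) / 8 = 0.4875%
Sample std dev = √[52.4888 / 7] = 2.7383%
IR = r̄ / tracking error = 0.4875 / 2.7383 = 0.1780

0.178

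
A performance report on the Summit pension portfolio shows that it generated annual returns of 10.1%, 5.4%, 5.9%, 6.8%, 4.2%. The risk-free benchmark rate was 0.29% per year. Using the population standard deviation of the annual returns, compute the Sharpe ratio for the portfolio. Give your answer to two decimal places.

μ = (10.1 + 5.4 + 5.9 + 6.8 + 4.2) / 5 = 32.40 / 5 = 6.4800%
Σ(r − μ)² = 19.9080; population σ = √(19.9080/5) = 1.9954%
Sharpe = (μ − rf) / σ = (6.4800 − 0.29) / 1.9954 = 6.1900 / 1.9954 = 3.1021

3.10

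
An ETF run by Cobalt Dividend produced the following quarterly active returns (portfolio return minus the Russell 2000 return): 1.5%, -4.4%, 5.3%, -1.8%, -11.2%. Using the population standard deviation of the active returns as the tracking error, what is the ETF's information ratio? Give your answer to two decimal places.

-0.38

Mean return μ = -10.60 / 5 = -2.1200%
Population σ = √[Σ(r − μ)² / 5] = √[155.9080 / 5] = √31.1816 = 5.5840%
IR = μ / tracking error = -2.1200 / 5.5840 = -0.3797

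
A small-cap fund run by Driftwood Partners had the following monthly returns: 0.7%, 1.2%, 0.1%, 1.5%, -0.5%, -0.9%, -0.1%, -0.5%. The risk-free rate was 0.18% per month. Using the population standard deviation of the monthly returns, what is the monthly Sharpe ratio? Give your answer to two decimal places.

0.01

μ = (0.7 + 1.2 + 0.1 + 1.5 − 0.5 − 0.9 − 0.1 − 0.5) / 8 = 0.1875%
Σ(r − μ)² = (0.7 − 0.1875)² + (1.2 − 0.1875)² + … = 5.2288
population σ = √(5.2288 / 8) = √0.6536 = 0.8085%
Sharpe = (μ − rf) / σ = (0.1875 − 0.18) / 0.8085 = 0.0075 / 0.8085 = 0.0093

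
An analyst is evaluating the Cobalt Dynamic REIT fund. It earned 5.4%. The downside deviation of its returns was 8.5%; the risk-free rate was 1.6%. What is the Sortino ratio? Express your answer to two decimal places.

0.45

Sortino = (Rp − Rf) / σd = (5.4% − 1.6%) / 8.5% = 3.80% / 8.5% = 0.4471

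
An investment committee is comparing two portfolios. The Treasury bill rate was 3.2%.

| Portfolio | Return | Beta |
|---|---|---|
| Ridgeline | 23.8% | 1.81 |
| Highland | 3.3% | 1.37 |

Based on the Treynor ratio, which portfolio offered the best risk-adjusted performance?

Ridgeline

Ridgeline: Treynor = (23.8% − 3.2%) / 1.81 = 11.381
Highland: Treynor = (3.3% − 3.2%) / 1.37 = 0.073
Highest: Ridgeline (11.381).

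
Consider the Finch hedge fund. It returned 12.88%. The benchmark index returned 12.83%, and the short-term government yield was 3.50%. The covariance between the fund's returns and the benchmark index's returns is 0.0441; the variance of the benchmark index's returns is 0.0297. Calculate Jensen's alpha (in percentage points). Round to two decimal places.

β = Cov / Var = 0.0441 / 0.0297 = 1.4848
E[R] = Rf + β(Rm − Rf) = 3.50% + 1.4848 × (12.83% − 3.50%) = 17.3532%
α = Rp − E[R] = 12.88% − 17.3532% = -4.4732

-4.47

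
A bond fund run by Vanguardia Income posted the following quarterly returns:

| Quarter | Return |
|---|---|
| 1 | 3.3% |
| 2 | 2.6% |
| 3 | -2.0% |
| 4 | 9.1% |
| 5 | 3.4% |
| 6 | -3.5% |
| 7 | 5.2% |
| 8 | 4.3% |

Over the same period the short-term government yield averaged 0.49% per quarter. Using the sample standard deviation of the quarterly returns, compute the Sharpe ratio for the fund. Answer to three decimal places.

0.580

r̄ = (3.3 + 2.6 − 2 + 9.1 + 3.4 − 3.5 + 5.2 + 4.3) / 8 = 22.40 / 8 = 2.8000%
Σ(r − r̄)² = (3.3 − 2.8000)² + (2.6 − 2.8000)² + (-2 − 2.8000)² + … = 111.0800
sample σ = √(111.0800 / 7) = √15.8686 = 3.9835%
Sharpe = (r̄ − rf) / σ = (2.8000 − 0.49) / 3.9835 = 2.3100 / 3.9835 = 0.5799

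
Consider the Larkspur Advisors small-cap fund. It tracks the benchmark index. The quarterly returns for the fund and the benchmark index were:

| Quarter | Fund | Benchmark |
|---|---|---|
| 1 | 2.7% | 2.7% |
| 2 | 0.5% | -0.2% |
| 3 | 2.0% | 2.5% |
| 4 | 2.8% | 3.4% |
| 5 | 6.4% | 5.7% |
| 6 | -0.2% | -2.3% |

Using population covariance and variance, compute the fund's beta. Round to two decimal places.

r̄p = 2.3667%,  r̄m = 1.9667%
Cov = Σ(rp − r̄p)(rm − r̄m) / 6 = 5.1206
Var(rm) = Σ(rm − r̄m)² / 6 = 6.6189
β = Cov / Var = 5.1206 / 6.6189 = 0.7736

0.77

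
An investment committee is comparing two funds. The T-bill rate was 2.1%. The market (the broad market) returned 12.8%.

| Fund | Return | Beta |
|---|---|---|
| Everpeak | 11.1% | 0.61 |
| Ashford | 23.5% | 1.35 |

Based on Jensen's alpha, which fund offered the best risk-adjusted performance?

Ashford

Everpeak: α = 11.1% − [2.1% + 0.61 × (12.8% − 2.1%)] = 2.473
Ashford: α = 23.5% − [2.1% + 1.35 × (12.8% − 2.1%)] = 6.955
Highest: Ashford (6.955).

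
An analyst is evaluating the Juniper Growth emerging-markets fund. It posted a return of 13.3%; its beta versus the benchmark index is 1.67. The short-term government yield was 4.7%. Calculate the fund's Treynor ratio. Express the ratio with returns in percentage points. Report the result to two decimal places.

Treynor = (Rp − Rf) / β = (13.3% − 4.7%) / 1.67 = 8.60 / 1.67 = 5.1497

5.15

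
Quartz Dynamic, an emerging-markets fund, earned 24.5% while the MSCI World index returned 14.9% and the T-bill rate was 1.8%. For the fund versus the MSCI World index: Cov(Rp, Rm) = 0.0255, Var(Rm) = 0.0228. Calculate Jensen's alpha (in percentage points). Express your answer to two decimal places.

8.05

β = Cov / Var = 0.0255 / 0.0228 = 1.1184
E[R] = Rf + β(Rm − Rf) = 1.8% + 1.1184 × (14.9% − 1.8%) = 16.4510%
α = Rp − E[R] = 24.5% − 16.4510% = 8.0490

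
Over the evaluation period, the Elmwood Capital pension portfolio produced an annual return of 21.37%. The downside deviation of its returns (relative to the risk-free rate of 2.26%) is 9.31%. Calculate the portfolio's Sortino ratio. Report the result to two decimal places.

Sortino = (Rp − Rf) / σd = (21.37% − 2.26%) / 9.31% = 19.11% / 9.31% = 2.0526

2.05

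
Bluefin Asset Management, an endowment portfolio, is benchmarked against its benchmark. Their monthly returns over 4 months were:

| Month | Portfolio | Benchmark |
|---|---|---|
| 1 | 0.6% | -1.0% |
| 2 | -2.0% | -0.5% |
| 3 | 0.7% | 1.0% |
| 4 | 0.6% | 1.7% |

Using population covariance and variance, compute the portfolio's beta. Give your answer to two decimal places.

0.45

r̄p = -0.0250%,  r̄m = 0.3000%
Cov = Σ(rp − r̄p)(rm − r̄m) / 4 = 0.5375
Var(rm) = Σ(rm − r̄m)² / 4 = 1.1950
β = Cov / Var = 0.5375 / 1.1950 = 0.4498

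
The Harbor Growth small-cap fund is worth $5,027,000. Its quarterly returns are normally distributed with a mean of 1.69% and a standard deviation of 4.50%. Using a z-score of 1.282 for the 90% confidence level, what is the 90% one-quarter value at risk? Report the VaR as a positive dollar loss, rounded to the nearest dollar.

$205,051

Return at the 90% tail: μ − z·σ = 1.69% − 1.282 × 4.50% = 1.69 − 5.7690 = -4.0790%
VaR = −(-4.0790%) × $5,027,000 = 4.0790% × $5,027,000 = $205,051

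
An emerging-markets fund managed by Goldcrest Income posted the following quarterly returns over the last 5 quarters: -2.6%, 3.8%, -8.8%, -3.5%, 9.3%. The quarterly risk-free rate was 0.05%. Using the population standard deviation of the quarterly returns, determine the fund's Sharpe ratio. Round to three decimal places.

Mean return μ = -1.80 / 5 = -0.3600%
Σ(r − μ)² = 196.7320; population σ = √(196.7320/5) = 6.2727%
Sharpe = (μ − rf) / σ = (-0.3600 − 0.05) / 6.2727 = -0.4100 / 6.2727 = -0.0654

-0.065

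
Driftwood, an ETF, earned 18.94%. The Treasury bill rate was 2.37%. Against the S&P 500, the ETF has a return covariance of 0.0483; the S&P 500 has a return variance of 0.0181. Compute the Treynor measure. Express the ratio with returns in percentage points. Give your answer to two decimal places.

6.21

β = Cov / Var = 0.0483 / 0.0181 = 2.6685
Treynor = (Rp − Rf) / β = (18.94% − 2.37%) / 2.6685 = 16.57 / 2.6685 = 6.2095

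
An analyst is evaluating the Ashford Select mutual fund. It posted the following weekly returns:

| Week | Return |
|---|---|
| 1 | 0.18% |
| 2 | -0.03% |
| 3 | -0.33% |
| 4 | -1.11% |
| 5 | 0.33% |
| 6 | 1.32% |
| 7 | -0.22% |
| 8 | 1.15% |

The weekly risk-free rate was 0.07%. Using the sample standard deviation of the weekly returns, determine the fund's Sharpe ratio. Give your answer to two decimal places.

r̄ = (0.18 − 0.03 − 0.33 − 1.11 + 0.33 + 1.32 − 0.22 + 1.15) / 8 = 1.290 / 8 = 0.1613%
Σ(r − r̄)² = (0.18 − 0.1613)² + (-0.03 − 0.1613)² + … = 4.3885
σ = √[4.3885 / 7] = 0.7918%
Sharpe = (r̄ − rf) / σ = (0.1613 − 0.07) / 0.7918 = 0.0913 / 0.7918 = 0.1153

0.12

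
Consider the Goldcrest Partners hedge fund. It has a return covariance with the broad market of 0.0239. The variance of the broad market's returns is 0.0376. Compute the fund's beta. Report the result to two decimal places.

β = Cov(Rp, Rm) / Var(Rm) = 0.0239 / 0.0376 = 0.6356

0.64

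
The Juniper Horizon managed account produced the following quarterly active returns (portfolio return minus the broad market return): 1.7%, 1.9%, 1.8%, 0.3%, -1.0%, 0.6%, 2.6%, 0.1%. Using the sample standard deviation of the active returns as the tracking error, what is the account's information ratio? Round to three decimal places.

Mean return r̄ = 8.00 / 8 = 1.0000%
Σ(r − r̄)² = (1.7 − 1.0000)² + (1.9 − 1.0000)² + … = 9.9600
sample σ = √(9.9600 / 7) = √1.4229 = 1.1929%
IR = r̄ / tracking error = 1.0000 / 1.1929 = 0.8383

0.838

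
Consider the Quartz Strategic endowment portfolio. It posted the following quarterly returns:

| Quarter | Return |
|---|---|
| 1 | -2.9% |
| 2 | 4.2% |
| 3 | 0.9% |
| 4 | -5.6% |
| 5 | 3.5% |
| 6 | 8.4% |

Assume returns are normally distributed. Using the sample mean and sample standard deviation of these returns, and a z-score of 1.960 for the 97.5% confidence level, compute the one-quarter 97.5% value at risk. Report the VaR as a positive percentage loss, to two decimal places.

8.54

r̄ = (-2.9 + 4.2 + 0.9 − 5.6 + 3.5 + 8.4) / 6 = 1.4167%
Σ(r − r̄)² = (-2.9 − 1.4167)² + (4.2 − 1.4167)² + … = 128.9883
σ = √[128.9883 / 5] = 5.0791%
VaR = −(r̄ − z·σ) = −(1.4167 − 1.960 × 5.0791) = −(-8.5383) = 8.5383%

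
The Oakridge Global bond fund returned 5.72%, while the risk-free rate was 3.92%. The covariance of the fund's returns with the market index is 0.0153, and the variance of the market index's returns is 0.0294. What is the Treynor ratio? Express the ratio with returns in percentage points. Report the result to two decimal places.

β = Cov / Var = 0.0153 / 0.0294 = 0.5204
Treynor = (Rp − Rf) / β = (5.72% − 3.92%) / 0.5204 = 1.80 / 0.5204 = 3.4589

3.46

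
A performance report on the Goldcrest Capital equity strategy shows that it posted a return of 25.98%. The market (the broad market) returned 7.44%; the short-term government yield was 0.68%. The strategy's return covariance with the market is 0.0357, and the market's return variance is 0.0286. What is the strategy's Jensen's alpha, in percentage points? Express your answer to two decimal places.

β = Cov / Var = 0.0357 / 0.0286 = 1.2483
E[R] = Rf + β(Rm − Rf) = 0.68% + 1.2483 × (7.44% − 0.68%) = 9.1185%
α = Rp − E[R] = 25.98% − 9.1185% = 16.8615

16.86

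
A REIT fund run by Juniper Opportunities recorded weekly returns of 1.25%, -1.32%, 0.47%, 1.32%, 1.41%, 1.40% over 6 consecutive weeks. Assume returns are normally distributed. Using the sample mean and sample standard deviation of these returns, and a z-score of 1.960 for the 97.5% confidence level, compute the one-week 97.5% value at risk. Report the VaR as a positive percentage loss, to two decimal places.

r̄ = (1.25 − 1.32 + 0.47 + 1.32 + 1.41 + 1.4) / 6 = 4.530 / 6 = 0.7550%
Sample std dev = √[5.7962 / 5] = 1.0767%
VaR = −(r̄ − z·σ) = −(0.7550 − 1.960 × 1.0767) = −(-1.3553) = 1.3553%

1.36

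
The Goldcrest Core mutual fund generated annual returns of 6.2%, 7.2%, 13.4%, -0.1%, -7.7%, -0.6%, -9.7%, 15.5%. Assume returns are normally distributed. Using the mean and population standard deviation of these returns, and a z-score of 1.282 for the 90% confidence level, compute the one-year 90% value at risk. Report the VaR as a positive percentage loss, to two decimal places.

7.99

r̄ = (6.2 + 7.2 + 13.4 − 0.1 − 7.7 − 0.6 − 9.7 + 15.5) / 8 = 3.0250%
Population σ = √[Σ(r − r̄)² / 8] = √[590.6350 / 8] = √73.8294 = 8.5924%
VaR = −(r̄ − z·σ) = −(3.0250 − 1.282 × 8.5924) = −(-7.9905) = 7.9905%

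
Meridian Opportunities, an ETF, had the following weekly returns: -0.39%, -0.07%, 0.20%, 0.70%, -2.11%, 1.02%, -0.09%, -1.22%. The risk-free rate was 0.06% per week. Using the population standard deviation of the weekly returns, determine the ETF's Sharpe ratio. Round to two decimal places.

-0.32

Mean return μ = -1.960 / 8 = -0.2450%
Population σ = √[Σ(r − μ)² / 8] = √[7.1958 / 8] = √0.8995 = 0.9484%
Sharpe = (μ − rf) / σ = (-0.2450 − 0.06) / 0.9484 = -0.3050 / 0.9484 = -0.3216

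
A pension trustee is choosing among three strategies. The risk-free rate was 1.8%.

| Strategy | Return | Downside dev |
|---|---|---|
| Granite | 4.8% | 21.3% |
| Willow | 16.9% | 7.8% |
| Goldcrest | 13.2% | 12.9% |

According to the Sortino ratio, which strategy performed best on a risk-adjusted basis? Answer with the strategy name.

Granite: Sortino ratio = (4.8% − 1.8%) / 21.3% = 0.141
Willow: Sortino ratio = (16.9% − 1.8%) / 7.8% = 1.936
Goldcrest: Sortino ratio = (13.2% − 1.8%) / 12.9% = 0.884
Highest: Willow (1.936).

Willow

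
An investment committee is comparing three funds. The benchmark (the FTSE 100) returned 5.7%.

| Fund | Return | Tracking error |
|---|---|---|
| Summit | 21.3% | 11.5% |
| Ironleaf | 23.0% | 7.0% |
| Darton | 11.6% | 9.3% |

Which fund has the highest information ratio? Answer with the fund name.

Ironleaf

Summit: IR = (21.3% − 5.7%) / 11.5% = 1.357
Ironleaf: IR = (23.0% − 5.7%) / 7.0% = 2.471
Darton: IR = (11.6% − 5.7%) / 9.3% = 0.634
Highest: Ironleaf (2.471).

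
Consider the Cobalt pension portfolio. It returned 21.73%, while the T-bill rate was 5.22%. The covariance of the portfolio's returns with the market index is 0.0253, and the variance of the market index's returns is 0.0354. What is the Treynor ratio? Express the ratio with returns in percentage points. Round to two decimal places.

β = Cov / Var = 0.0253 / 0.0354 = 0.7147
Treynor = (Rp − Rf) / β = (21.73% − 5.22%) / 0.7147 = 16.51 / 0.7147 = 23.1006

23.10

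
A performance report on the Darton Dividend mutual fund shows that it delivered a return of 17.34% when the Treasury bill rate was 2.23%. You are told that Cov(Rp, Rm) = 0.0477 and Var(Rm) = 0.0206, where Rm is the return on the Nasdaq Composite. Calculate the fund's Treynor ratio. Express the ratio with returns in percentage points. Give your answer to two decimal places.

β = Cov / Var = 0.0477 / 0.0206 = 2.3155
Treynor = (Rp − Rf) / β = (17.34% − 2.23%) / 2.3155 = 15.11 / 2.3155 = 6.5256

6.53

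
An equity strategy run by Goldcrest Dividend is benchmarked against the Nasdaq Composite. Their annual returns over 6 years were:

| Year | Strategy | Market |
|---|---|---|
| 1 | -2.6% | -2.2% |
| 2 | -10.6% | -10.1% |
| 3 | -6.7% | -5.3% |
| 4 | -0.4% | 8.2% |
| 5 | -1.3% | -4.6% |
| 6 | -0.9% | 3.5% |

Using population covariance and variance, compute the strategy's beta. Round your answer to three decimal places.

r̄p = -3.7500%,  r̄m = -1.7500%
Cov = Σ(rp − r̄p)(rm − r̄m) / 6 = 18.0775
Var(rm) = Σ(rm − r̄m)² / 6 = 36.2025
β = Cov / Var = 18.0775 / 36.2025 = 0.4993

0.499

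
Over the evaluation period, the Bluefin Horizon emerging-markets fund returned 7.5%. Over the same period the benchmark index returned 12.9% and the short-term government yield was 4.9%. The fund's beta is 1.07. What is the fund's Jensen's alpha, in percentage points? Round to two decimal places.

-5.96

CAPM expected return = Rf + β(Rm − Rf) = 4.9% + 1.07 × (12.9% − 4.9%) = 4.9 + 1.07 × 8.00 = 13.4600%
Jensen's α = Rp − E[R] = 7.5% − 13.4600% = -5.9600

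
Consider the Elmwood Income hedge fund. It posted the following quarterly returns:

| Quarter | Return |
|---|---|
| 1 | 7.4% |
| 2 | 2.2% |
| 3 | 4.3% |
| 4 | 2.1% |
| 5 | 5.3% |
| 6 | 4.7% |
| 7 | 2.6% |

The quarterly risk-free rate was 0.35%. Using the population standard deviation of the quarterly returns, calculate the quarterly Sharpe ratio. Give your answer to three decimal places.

2.080

r̄ = (7.4 + 2.2 + 4.3 + 2.1 + 5.3 + 4.7 + 2.6) / 7 = 28.60 / 7 = 4.0857%
Σ(r − r̄)² = (7.4 − 4.0857)² + (2.2 − 4.0857)² + … = 22.5886
σ = √[22.5886 / 7] = 1.7964%
Sharpe = (r̄ − rf) / σ = (4.0857 − 0.35) / 1.7964 = 3.7357 / 1.7964 = 2.0795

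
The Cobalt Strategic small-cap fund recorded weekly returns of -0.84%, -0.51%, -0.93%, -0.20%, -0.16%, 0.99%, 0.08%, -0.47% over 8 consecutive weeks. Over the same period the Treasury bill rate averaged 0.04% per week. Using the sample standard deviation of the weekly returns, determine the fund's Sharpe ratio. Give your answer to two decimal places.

-0.49

Mean return r̄ = -2.040 / 8 = -0.2550%
Sample std dev = √[2.5834 / 7] = 0.6075%
Sharpe = (r̄ − rf) / σ = (-0.2550 − 0.04) / 0.6075 = -0.2950 / 0.6075 = -0.4856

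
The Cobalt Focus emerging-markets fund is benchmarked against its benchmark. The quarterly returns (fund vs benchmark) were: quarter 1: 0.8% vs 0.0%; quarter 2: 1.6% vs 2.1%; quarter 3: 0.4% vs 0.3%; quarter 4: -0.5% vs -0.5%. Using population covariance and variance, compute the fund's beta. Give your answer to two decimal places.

r̄p = 0.5750%,  r̄m = 0.4750%
Cov = Σ(rp − r̄p)(rm − r̄m) / 4 = 0.6594
Var(rm) = Σ(rm − r̄m)² / 4 = 0.9619
β = Cov / Var = 0.6594 / 0.9619 = 0.6855

0.69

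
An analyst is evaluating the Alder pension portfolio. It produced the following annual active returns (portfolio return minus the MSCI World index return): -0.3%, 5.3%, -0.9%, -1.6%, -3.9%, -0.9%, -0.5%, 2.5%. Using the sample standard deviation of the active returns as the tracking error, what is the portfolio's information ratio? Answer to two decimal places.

Mean return r̄ = -0.30 / 8 = -0.0375%
Σ(r − r̄)² = (-0.3 − (-0.0375))² + (5.3 − (-0.0375))² + (-0.9 − (-0.0375))² + … = 54.0588
sample σ = √(54.0588 / 7) = √7.7227 = 2.7790%
IR = r̄ / tracking error = -0.0375 / 2.7790 = -0.0135

-0.01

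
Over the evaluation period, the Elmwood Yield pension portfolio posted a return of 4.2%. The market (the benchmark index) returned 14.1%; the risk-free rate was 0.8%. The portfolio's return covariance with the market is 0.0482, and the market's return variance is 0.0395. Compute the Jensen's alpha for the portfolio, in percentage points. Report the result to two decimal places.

β = Cov / Var = 0.0482 / 0.0395 = 1.2203
E[R] = Rf + β(Rm − Rf) = 0.8% + 1.2203 × (14.1% − 0.8%) = 17.0300%
α = Rp − E[R] = 4.2% − 17.0300% = -12.8300

-12.83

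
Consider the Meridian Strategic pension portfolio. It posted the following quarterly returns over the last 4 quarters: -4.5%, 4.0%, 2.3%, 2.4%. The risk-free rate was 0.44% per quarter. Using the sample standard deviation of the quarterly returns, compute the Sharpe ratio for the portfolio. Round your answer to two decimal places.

r̄ = (-4.5 + 4 + 2.3 + 2.4) / 4 = 4.20 / 4 = 1.0500%
Sample σ = √[Σ(r − r̄)² / 3] = √[42.8900 / 3] = √14.2967 = 3.7811%
Sharpe = (r̄ − rf) / σ = (1.0500 − 0.44) / 3.7811 = 0.6100 / 3.7811 = 0.1613

0.16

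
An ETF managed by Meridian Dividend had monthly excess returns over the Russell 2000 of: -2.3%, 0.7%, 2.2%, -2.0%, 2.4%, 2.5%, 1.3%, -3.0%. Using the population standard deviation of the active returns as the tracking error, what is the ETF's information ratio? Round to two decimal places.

Mean return r̄ = 1.80 / 8 = 0.2250%
Σ(r − r̄)² = (-2.3 − 0.2250)² + (0.7 − 0.2250)² + (2.2 − 0.2250)² + … = 36.9150
population σ = √(36.9150 / 8) = √4.6144 = 2.1481%
IR = r̄ / tracking error = 0.2250 / 2.1481 = 0.1047

0.10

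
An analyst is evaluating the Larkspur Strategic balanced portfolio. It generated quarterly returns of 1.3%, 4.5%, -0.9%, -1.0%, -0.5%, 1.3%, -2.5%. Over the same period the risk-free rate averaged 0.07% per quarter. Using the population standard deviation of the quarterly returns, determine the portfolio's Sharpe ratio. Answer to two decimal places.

Mean return r̄ = 2.20 / 7 = 0.3143%
Population σ = √[Σ(r − r̄)² / 7] = √[31.2486 / 7] = √4.4641 = 2.1128%
Sharpe = (r̄ − rf) / σ = (0.3143 − 0.07) / 2.1128 = 0.2443 / 2.1128 = 0.1156

0.12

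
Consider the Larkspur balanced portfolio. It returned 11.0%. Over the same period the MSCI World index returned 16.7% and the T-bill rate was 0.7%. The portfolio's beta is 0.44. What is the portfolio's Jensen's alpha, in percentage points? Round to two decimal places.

CAPM expected return = Rf + β(Rm − Rf) = 0.7% + 0.44 × (16.7% − 0.7%) = 0.7 + 0.44 × 16.00 = 7.7400%
Jensen's α = Rp − E[R] = 11.0% − 7.7400% = 3.2600

3.26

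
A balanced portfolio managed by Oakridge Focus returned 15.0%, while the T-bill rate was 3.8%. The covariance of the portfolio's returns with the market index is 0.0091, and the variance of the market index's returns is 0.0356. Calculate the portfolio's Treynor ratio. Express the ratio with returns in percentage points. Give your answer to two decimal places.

β = Cov / Var = 0.0091 / 0.0356 = 0.2556
Treynor = (Rp − Rf) / β = (15.0% − 3.8%) / 0.2556 = 11.20 / 0.2556 = 43.8185

43.82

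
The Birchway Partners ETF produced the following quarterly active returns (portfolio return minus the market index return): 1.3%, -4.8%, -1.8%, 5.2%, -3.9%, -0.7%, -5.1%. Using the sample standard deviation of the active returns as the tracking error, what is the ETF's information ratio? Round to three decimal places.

-0.376

r̄ = (1.3 − 4.8 − 1.8 + 5.2 − 3.9 − 0.7 − 5.1) / 7 = -1.4000%
Sample σ = √[Σ(r − r̄)² / 6] = √[83.0000 / 6] = √13.8333 = 3.7193%
IR = r̄ / tracking error = -1.4000 / 3.7193 = -0.3764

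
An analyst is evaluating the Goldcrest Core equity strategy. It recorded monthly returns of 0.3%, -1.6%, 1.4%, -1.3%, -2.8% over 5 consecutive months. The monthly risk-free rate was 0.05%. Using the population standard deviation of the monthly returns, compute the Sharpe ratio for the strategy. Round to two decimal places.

-0.57

r̄ = (0.3 − 1.6 + 1.4 − 1.3 − 2.8) / 5 = -4.00 / 5 = -0.8000%
Σ(r − r̄)² = (0.3 − (-0.8000))² + (-1.6 − (-0.8000))² + … = 10.9400
σ = √[10.9400 / 5] = 1.4792%
Sharpe = (r̄ − rf) / σ = (-0.8000 − 0.05) / 1.4792 = -0.8500 / 1.4792 = -0.5746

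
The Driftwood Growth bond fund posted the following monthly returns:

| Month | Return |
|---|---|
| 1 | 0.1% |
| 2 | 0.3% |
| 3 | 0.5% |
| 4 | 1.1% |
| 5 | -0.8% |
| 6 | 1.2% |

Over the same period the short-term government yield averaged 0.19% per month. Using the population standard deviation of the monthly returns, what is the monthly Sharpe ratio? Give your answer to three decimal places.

Mean return r̄ = 2.40 / 6 = 0.4000%
Population σ = √[Σ(r − r̄)² / 6] = √[2.6800 / 6] = √0.4467 = 0.6684%
Sharpe = (r̄ − rf) / σ = (0.4000 − 0.19) / 0.6684 = 0.2100 / 0.6684 = 0.3142

0.314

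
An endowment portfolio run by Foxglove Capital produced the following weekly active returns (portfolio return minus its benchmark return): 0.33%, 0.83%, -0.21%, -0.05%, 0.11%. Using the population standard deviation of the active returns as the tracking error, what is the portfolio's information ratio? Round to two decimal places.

0.56

r̄ = (0.33 + 0.83 − 0.21 − 0.05 + 0.11) / 5 = 0.2020%
Population σ = √[Σ(r − r̄)² / 5] = √[0.6525 / 5] = √0.1305 = 0.3612%
IR = r̄ / tracking error = 0.2020 / 0.3612 = 0.5592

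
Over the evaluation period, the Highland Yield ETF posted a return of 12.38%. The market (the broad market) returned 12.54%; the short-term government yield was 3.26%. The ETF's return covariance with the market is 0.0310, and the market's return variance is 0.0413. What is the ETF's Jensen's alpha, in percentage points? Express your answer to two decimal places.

β = Cov / Var = 0.0310 / 0.0413 = 0.7506
E[R] = Rf + β(Rm − Rf) = 3.26% + 0.7506 × (12.54% − 3.26%) = 10.2256%
α = Rp − E[R] = 12.38% − 10.2256% = 2.1544

2.15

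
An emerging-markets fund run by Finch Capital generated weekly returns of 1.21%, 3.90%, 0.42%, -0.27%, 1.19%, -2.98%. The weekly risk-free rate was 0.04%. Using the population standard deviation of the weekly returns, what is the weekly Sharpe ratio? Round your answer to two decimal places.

0.26

r̄ = (1.21 + 3.9 + 0.42 − 0.27 + 1.19 − 2.98) / 6 = 3.470 / 6 = 0.5783%
Σ(r − r̄)² = 25.2131; population σ = √(25.2131/6) = 2.0499%
Sharpe = (r̄ − rf) / σ = (0.5783 − 0.04) / 2.0499 = 0.5383 / 2.0499 = 0.2626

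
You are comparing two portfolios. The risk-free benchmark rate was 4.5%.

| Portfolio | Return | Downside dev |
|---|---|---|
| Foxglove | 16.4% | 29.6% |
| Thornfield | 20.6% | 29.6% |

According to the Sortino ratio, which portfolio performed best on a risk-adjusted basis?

Thornfield

Foxglove: Sortino ratio = (16.4% − 4.5%) / 29.6% = 0.402
Thornfield: Sortino ratio = (20.6% − 4.5%) / 29.6% = 0.544
Highest: Thornfield (0.544).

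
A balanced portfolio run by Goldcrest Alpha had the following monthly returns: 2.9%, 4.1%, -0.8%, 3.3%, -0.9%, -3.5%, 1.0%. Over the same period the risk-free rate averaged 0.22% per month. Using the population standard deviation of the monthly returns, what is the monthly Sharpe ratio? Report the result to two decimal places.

r̄ = (2.9 + 4.1 − 0.8 + 3.3 − 0.9 − 3.5 + 1) / 7 = 0.8714%
Σ(r − r̄)² = 45.4943; population σ = √(45.4943/7) = 2.5494%
Sharpe = (r̄ − rf) / σ = (0.8714 − 0.22) / 2.5494 = 0.6514 / 2.5494 = 0.2555

0.26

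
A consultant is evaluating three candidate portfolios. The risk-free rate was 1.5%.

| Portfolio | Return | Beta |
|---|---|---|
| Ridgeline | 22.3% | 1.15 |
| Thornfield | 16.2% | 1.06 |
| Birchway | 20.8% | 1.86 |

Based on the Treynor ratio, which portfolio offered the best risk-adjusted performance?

Ridgeline: Treynor = (22.3% − 1.5%) / 1.15 = 18.087
Thornfield: Treynor = (16.2% − 1.5%) / 1.06 = 13.868
Birchway: Treynor = (20.8% − 1.5%) / 1.86 = 10.376
Highest: Ridgeline (18.087).

Ridgeline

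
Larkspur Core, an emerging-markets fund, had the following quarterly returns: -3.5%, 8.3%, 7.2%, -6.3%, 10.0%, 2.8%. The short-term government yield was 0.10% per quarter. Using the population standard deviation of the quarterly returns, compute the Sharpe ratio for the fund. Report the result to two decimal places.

0.49

Mean return μ = 18.50 / 6 = 3.0833%
Σ(r − μ)² = (-3.5 − 3.0833)² + (8.3 − 3.0833)² + … = 223.4683
population σ = √(223.4683 / 6) = √37.2447 = 6.1028%
Sharpe = (μ − rf) / σ = (3.0833 − 0.1) / 6.1028 = 2.9833 / 6.1028 = 0.4888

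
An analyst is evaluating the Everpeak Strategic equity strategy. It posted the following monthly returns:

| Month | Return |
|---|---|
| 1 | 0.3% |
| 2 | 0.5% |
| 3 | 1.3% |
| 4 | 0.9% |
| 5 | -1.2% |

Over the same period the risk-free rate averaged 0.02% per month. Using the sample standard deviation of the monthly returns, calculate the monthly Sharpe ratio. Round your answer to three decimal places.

Mean return r̄ = 1.80 / 5 = 0.3600%
Sample σ = √[Σ(r − r̄)² / 4] = √[3.6320 / 4] = √0.9080 = 0.9529%
Sharpe = (r̄ − rf) / σ = (0.3600 − 0.02) / 0.9529 = 0.3400 / 0.9529 = 0.3568

0.357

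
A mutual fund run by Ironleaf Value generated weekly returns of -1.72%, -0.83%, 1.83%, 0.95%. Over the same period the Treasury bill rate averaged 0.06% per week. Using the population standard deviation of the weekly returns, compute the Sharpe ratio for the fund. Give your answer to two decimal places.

Mean return r̄ = 0.230 / 4 = 0.0575%
Population σ = √[Σ(r − r̄)² / 4] = √[7.8855 / 4] = √1.9714 = 1.4041%
Sharpe = (r̄ − rf) / σ = (0.0575 − 0.06) / 1.4041 = -0.0025 / 1.4041 = -0.0018

0.00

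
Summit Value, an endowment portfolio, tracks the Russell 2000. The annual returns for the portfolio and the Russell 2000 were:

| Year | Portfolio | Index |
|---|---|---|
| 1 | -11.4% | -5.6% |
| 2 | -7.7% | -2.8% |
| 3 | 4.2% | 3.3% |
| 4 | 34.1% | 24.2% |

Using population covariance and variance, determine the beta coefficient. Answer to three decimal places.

1.529

r̄p = 4.8000%,  r̄m = 4.7750%
Cov = Σ(rp − r̄p)(rm − r̄m) / 4 = 208.2000
Var(rm) = Σ(rm − r̄m)² / 4 = 136.1319
β = Cov / Var = 208.2000 / 136.1319 = 1.5294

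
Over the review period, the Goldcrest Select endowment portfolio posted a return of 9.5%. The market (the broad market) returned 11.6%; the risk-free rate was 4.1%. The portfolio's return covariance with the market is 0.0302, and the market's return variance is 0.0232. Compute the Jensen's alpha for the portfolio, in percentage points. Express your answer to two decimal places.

-4.36

β = Cov / Var = 0.0302 / 0.0232 = 1.3017
E[R] = Rf + β(Rm − Rf) = 4.1% + 1.3017 × (11.6% − 4.1%) = 13.8628%
α = Rp − E[R] = 9.5% − 13.8628% = -4.3628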